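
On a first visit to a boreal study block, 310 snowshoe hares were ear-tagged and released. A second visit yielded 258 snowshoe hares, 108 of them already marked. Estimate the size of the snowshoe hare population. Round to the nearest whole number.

N = (310 × 258) / 108 = 79980 / 108 ≈ 740.6 → 741

N ≈ 741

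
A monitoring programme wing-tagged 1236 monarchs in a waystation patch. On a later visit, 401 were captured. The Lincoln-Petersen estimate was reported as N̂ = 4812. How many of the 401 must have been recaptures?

R = 103

From N = M·C/R: R = M·C / N = 1236·401 / 4812 = 495636 / 4812 = 103.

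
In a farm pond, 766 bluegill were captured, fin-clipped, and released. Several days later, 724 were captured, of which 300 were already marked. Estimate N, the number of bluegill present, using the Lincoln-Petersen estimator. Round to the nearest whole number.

Lincoln-Petersen assumes M/N = R/C, so N = M·C / R.
N = (766 × 724) / 300 = 554584 / 300 ≈ 1848.6 → 1849

N ≈ 1849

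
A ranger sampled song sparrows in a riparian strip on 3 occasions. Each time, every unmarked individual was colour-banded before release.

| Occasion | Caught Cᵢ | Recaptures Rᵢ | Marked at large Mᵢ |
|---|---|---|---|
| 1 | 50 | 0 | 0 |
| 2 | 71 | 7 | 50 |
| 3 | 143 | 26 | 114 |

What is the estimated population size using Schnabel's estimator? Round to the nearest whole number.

Σ MᵢCᵢ = 0·50 + 50·71 + 114·143 = 0 + 3550 + 16302 = 19852
Σ Rᵢ = 0 + 7 + 26 = 33
N̂ = 19852 / 33 ≈ 601.6 → 602

N ≈ 602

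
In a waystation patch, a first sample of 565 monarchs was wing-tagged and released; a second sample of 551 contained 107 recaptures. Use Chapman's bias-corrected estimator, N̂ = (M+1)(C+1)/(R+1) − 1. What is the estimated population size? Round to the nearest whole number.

N̂ = (565+1)(551+1)/(107+1) − 1 = 566·552/108 − 1
= 312432/108 − 1 ≈ 2892.9 − 1 ≈ 2891.9 → 2892

N ≈ 2892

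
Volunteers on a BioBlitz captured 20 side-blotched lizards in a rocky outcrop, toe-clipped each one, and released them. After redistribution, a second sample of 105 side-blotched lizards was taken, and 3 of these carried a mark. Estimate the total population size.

The marked fraction in the recapture sample should equal the marked fraction in the population: 3/105 = 20/N.
N = (20 × 105) / 3 = 2100 / 3 = 700

N = 700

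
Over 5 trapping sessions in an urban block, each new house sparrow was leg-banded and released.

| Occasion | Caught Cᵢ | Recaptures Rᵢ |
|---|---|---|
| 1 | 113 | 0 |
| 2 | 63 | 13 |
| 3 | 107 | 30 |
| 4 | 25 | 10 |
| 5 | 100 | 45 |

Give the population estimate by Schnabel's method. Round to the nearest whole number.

N ≈ 572

Marked at large before each occasion: Mᵢ = Σⱼ<ᵢ (Cⱼ − Rⱼ) → M1=0, M2=113, M3=163, M4=240, M5=255
Σ MᵢCᵢ = 0·113 + 113·63 + 163·107 + 240·25 + 255·100 = 0 + 7119 + 17441 + 6000 + 25500 = 56060
Σ Rᵢ = 0 + 13 + 30 + 10 + 45 = 98
N̂ = 56060 / 98 ≈ 572.0 → 572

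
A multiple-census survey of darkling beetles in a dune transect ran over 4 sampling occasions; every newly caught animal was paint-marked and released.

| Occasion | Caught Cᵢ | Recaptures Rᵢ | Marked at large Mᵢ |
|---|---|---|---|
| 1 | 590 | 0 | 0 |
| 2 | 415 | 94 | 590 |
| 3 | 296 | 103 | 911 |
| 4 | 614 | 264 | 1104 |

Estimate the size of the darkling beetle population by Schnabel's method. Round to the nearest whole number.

N ≈ 2586

Σ MᵢCᵢ = 0·590 + 590·415 + 911·296 + 1104·614 = 0 + 244850 + 269656 + 677856 = 1192362
Σ Rᵢ = 0 + 94 + 103 + 264 = 461
N̂ = 1192362 / 461 ≈ 2586.47 → 2586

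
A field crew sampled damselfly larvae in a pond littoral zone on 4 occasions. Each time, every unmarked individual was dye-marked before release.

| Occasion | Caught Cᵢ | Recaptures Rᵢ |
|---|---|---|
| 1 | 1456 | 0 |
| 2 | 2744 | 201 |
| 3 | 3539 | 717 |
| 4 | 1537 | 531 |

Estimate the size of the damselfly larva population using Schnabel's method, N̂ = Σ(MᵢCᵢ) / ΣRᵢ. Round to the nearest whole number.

Marked at large before each occasion: Mᵢ = Σⱼ<ᵢ (Cⱼ − Rⱼ) → M1=0, M2=1456, M3=3999, M4=6821
Σ MᵢCᵢ = 0·1456 + 1456·2744 + 3999·3539 + 6821·1537 = 0 + 3995264 + 14152461 + 10483877 = 28631602
Σ Rᵢ = 0 + 201 + 717 + 531 = 1449
N̂ = 28631602 / 1449 ≈ 19759.6 → 19760

N ≈ 19,760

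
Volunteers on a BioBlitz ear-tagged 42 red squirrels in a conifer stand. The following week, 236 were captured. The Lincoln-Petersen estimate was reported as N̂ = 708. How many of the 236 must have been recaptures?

From N = M·C/R: R = M·C / N = 42·236 / 708 = 9912 / 708 = 14.

R = 14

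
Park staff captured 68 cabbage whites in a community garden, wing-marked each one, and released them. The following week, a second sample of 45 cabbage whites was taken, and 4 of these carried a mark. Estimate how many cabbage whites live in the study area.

N = 765

N = (68 × 45) / 4 = 3060 / 4 = 765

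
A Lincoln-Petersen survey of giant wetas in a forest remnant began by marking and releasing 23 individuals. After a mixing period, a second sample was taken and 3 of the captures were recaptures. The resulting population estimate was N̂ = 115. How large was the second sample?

C = 15

From N = M·C/R: C = N·R / M = 115·3 / 23 = 345 / 23 = 15.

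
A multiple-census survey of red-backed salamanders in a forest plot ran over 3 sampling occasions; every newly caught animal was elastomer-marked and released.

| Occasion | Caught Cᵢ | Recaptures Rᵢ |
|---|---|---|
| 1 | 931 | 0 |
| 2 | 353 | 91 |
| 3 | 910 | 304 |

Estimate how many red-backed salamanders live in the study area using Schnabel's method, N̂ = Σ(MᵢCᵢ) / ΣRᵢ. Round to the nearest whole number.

N ≈ 3580

Marked at large before each occasion: Mᵢ = Σⱼ<ᵢ (Cⱼ − Rⱼ) → M1=0, M2=931, M3=1193
Σ MᵢCᵢ = 0·931 + 931·353 + 1193·910 = 0 + 328643 + 1085630 = 1414273
Σ Rᵢ = 0 + 91 + 304 = 395
N̂ = 1414273 / 395 ≈ 3580.4 → 3580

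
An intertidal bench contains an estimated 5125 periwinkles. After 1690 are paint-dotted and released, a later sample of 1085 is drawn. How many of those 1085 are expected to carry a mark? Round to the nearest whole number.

expected recaptures ≈ 358

Expected recaptures E[R] = M·C / N.
E[R] = 1690 × 1085 / 5125 = 1833650 / 5125 ≈ 357.8 → 358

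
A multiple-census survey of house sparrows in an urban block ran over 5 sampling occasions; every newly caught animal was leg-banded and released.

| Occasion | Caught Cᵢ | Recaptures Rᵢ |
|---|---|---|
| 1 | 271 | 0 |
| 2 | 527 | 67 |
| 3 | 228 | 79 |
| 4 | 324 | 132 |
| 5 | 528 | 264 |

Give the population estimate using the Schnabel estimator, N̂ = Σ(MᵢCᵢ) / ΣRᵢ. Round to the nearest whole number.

Marked at large before each occasion: Mᵢ = Σⱼ<ᵢ (Cⱼ − Rⱼ) → M1=0, M2=271, M3=731, M4=880, M5=1072
Σ MᵢCᵢ = 0·271 + 271·527 + 731·228 + 880·324 + 1072·528 = 0 + 142817 + 166668 + 285120 + 566016 = 1160621
Σ Rᵢ = 0 + 67 + 79 + 132 + 264 = 542
N̂ = 1160621 / 542 ≈ 2141.4 → 2141

N ≈ 2141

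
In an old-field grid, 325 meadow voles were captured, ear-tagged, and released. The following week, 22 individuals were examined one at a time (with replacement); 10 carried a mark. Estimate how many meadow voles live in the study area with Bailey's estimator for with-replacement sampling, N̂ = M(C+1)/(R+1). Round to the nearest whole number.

N ≈ 680

N̂ = 325·(22+1)/(10+1) = 325·23/11 = 7475/11 ≈ 679.5 → 680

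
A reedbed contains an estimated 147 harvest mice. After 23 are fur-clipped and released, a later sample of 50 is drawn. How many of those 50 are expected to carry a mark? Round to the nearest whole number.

expected recaptures ≈ 8

The marked fraction of the population is 23/147, so in a sample of 50 expect C·(M/N) marked.
E[R] = 23 × 50 / 147 = 1150 / 147 ≈ 7.8 → 8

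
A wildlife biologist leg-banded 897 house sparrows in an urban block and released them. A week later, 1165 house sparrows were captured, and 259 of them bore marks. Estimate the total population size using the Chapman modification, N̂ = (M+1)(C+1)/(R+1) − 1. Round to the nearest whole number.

N̂ = (897+1)(1165+1)/(259+1) − 1 = 898·1166/260 − 1
= 1047068/260 − 1 ≈ 4027.2 − 1 ≈ 4026.2 → 4026

N ≈ 4026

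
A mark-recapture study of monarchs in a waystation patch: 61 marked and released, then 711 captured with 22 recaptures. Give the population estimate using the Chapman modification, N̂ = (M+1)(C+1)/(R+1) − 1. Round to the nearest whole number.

N̂ = (61+1)(711+1)/(22+1) − 1 = 62·712/23 − 1
= 44144/23 − 1 ≈ 1919.3 − 1 ≈ 1918.3 → 1918

N ≈ 1918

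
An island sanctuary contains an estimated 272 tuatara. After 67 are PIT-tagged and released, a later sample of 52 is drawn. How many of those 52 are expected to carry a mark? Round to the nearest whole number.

The marked fraction of the population is 67/272, so in a sample of 52 expect C·(M/N) marked.
E[R] = 67 × 52 / 272 = 3484 / 272 ≈ 12.8 → 13

expected recaptures ≈ 13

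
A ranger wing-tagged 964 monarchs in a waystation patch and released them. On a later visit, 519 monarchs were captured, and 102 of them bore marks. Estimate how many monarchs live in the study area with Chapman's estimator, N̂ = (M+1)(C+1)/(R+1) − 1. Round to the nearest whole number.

N̂ = (964+1)(519+1)/(102+1) − 1 = 965·520/103 − 1
= 501800/103 − 1 ≈ 4871.8 − 1 ≈ 4870.8 → 4871

N ≈ 4871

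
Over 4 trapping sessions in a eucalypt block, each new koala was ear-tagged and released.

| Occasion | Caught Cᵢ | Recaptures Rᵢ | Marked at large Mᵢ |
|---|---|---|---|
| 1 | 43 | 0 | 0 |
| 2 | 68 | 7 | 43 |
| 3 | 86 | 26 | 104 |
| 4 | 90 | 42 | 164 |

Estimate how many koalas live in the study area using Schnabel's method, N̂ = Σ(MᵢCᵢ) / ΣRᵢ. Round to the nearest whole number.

Σ MᵢCᵢ = 0·43 + 43·68 + 104·86 + 164·90 = 0 + 2924 + 8944 + 14760 = 26628
Σ Rᵢ = 0 + 7 + 26 + 42 = 75
N̂ = 26628 / 75 ≈ 355.0 → 355

N ≈ 355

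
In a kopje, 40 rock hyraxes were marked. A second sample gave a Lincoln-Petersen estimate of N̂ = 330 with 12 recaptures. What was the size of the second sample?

From N = M·C/R: C = N·R / M = 330·12 / 40 = 3960 / 40 = 99.

C = 99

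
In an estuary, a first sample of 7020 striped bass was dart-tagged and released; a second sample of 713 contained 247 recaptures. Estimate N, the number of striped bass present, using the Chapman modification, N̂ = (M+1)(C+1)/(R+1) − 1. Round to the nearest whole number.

N ≈ 20,213

N̂ = (7020+1)(713+1)/(247+1) − 1 = 7021·714/248 − 1
= 5012994/248 − 1 ≈ 20213.7 − 1 ≈ 20212.7 → 20213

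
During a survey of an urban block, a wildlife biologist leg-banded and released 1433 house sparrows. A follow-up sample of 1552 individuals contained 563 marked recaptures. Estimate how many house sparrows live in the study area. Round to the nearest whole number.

N ≈ 3950

The marked fraction in the recapture sample should equal the marked fraction in the population: 563/1552 = 1433/N.
N = (1433 × 1552) / 563 = 2224016 / 563 ≈ 3950.3 → 3950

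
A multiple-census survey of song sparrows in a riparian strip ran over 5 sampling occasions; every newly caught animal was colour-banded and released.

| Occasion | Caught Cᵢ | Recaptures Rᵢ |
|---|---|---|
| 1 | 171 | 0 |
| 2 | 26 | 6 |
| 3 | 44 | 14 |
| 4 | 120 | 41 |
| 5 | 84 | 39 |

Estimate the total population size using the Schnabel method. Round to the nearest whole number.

Marked at large before each occasion: Mᵢ = Σⱼ<ᵢ (Cⱼ − Rⱼ) → M1=0, M2=171, M3=191, M4=221, M5=300
Σ MᵢCᵢ = 0·171 + 171·26 + 191·44 + 221·120 + 300·84 = 0 + 4446 + 8404 + 26520 + 25200 = 64570
Σ Rᵢ = 0 + 6 + 14 + 41 + 39 = 100
N̂ = 64570 / 100 ≈ 645.7 → 646

N ≈ 646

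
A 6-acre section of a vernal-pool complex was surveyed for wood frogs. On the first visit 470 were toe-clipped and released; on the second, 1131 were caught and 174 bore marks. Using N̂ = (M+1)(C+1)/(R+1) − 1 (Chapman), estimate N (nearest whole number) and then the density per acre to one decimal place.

N̂ = 471·1132/175 − 1 = 533172/175 − 1 ≈ 3045.7 → 3046
Density = N̂ / area = 3046 / 6 ≈ 507.67 → 507.7 per acre

density ≈ 507.7 wood frogs per acre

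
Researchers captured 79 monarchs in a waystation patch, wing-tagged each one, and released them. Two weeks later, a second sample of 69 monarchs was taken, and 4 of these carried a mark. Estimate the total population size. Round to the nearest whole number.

If marked individuals mix randomly, R/C ≈ M/N, giving N ≈ M·C/R.
N = (79 × 69) / 4 = 5451 / 4 ≈ 1362.8 → 1363

N ≈ 1363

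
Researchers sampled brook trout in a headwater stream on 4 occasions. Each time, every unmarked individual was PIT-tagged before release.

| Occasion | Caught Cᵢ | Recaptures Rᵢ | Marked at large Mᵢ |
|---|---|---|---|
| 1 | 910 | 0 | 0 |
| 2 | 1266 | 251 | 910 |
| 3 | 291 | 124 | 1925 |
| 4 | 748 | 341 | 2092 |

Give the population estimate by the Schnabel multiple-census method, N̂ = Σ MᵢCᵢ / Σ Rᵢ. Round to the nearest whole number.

N ≈ 4577

Σ MᵢCᵢ = 0·910 + 910·1266 + 1925·291 + 2092·748 = 0 + 1152060 + 560175 + 1564816 = 3277051
Σ Rᵢ = 0 + 251 + 124 + 341 = 716
N̂ = 3277051 / 716 ≈ 4576.9 → 4577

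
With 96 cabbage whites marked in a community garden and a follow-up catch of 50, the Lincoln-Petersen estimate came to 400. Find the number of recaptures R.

R = 12

From N = M·C/R: R = M·C / N = 96·50 / 400 = 4800 / 400 = 12.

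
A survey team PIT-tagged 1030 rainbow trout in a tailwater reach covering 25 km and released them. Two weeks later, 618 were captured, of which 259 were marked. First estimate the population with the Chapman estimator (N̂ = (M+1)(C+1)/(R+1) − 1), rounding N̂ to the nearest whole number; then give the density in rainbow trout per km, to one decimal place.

density ≈ 98.2 rainbow trout per km

N̂ = 1031·619/260 − 1 = 638189/260 − 1 ≈ 2453.6 → 2454
Density = N̂ / area = 2454 / 25 ≈ 98.16 → 98.2 per km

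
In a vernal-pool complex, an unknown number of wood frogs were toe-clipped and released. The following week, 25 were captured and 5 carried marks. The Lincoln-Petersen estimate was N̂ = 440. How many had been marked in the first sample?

From N = M·C/R: M = N·R / C = 440·5 / 25 = 2200 / 25 = 88.

M = 88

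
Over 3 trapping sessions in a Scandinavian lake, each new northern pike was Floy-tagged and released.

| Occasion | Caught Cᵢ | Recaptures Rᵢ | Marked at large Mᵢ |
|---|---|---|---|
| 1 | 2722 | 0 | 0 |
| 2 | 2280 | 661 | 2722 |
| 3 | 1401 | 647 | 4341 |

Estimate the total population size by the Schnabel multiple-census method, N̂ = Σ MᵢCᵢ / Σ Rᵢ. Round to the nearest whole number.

N ≈ 9394

Σ MᵢCᵢ = 0·2722 + 2722·2280 + 4341·1401 = 0 + 6206160 + 6081741 = 12287901
Σ Rᵢ = 0 + 661 + 647 = 1308
N̂ = 12287901 / 1308 ≈ 9394.4 → 9394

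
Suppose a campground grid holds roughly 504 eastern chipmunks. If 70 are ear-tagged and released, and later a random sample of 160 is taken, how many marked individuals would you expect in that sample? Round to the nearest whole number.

expected recaptures ≈ 22

Expected recaptures E[R] = M·C / N.
E[R] = 70 × 160 / 504 = 11200 / 504 ≈ 22.2 → 22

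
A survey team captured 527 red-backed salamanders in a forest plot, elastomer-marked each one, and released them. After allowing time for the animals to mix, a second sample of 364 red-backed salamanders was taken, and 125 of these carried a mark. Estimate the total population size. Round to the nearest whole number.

N ≈ 1535

If marked individuals mix randomly, R/C ≈ M/N, giving N ≈ M·C/R.
N = (527 × 364) / 125 = 191828 / 125 ≈ 1534.6 → 1535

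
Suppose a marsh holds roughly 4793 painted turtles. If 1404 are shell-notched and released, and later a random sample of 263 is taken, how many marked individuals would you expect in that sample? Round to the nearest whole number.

expected recaptures ≈ 77

The marked fraction of the population is 1404/4793, so in a sample of 263 expect C·(M/N) marked.
E[R] = 1404 × 263 / 4793 = 369252 / 4793 ≈ 77.0 → 77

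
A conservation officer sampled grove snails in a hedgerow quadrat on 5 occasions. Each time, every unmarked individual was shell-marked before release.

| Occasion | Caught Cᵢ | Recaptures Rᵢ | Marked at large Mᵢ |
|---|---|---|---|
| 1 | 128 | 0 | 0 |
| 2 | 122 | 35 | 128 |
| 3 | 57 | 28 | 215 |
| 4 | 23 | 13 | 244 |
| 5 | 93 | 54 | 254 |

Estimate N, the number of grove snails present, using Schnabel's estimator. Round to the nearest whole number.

Σ MᵢCᵢ = 0·128 + 128·122 + 215·57 + 244·23 + 254·93 = 0 + 15616 + 12255 + 5612 + 23622 = 57105
Σ Rᵢ = 0 + 35 + 28 + 13 + 54 = 130
N̂ = 57105 / 130 ≈ 439.3 → 439

N ≈ 439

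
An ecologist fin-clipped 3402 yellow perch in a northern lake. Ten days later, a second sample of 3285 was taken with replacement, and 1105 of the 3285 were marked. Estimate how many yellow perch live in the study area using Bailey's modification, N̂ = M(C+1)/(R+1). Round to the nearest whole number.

N̂ = 3402·(3285+1)/(1105+1) = 3402·3286/1106 = 11178972/1106 ≈ 10107.6 → 10108

N ≈ 10,108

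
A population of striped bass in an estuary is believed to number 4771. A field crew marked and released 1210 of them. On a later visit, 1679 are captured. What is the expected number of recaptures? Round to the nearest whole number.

The marked fraction of the population is 1210/4771, so in a sample of 1679 expect C·(M/N) marked.
E[R] = 1210 × 1679 / 4771 = 2031590 / 4771 ≈ 425.8 → 426

expected recaptures ≈ 426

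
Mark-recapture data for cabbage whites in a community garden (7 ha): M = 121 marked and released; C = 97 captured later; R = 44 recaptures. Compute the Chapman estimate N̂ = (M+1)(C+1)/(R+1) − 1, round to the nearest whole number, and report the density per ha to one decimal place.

density ≈ 37.9 cabbage whites per ha

N̂ = 122·98/45 − 1 = 11956/45 − 1 ≈ 264.7 → 265
Density = N̂ / area = 265 / 7 ≈ 37.86 → 37.9 per ha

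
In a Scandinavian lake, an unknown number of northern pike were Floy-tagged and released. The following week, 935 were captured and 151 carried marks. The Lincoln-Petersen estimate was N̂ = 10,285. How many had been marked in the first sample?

M = 1661

From N = M·C/R: M = N·R / C = 10285·151 / 935 = 1553035 / 935 = 1661.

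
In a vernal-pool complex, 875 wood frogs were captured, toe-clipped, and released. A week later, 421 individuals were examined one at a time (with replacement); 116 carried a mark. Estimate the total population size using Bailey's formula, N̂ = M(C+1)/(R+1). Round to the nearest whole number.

N ≈ 3156

N̂ = 875·(421+1)/(116+1) = 875·422/117 = 369250/117 ≈ 3156.0 → 3156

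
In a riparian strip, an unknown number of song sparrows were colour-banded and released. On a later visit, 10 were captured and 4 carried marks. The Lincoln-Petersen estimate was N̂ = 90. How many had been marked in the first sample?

M = 36

From N = M·C/R: M = N·R / C = 90·4 / 10 = 360 / 10 = 36.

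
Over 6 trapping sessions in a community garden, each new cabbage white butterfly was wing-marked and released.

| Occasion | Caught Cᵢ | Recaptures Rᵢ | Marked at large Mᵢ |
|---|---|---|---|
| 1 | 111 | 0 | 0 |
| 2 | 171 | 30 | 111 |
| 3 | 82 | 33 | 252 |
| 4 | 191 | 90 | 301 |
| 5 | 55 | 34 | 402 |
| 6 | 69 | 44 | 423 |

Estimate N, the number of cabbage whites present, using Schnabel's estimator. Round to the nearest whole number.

Σ MᵢCᵢ = 0·111 + 111·171 + 252·82 + 301·191 + 402·55 + 423·69 = 0 + 18981 + 20664 + 57491 + 22110 + 29187 = 148433
Σ Rᵢ = 0 + 30 + 33 + 90 + 34 + 44 = 231
N̂ = 148433 / 231 ≈ 642.6 → 643

N ≈ 643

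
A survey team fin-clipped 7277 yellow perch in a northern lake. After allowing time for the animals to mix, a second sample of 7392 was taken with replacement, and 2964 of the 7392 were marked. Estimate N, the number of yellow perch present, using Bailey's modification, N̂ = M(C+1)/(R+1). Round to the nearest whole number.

N̂ = 7277·(7392+1)/(2964+1) = 7277·7393/2965 = 53798861/2965 ≈ 18144.6 → 18145

N ≈ 18,145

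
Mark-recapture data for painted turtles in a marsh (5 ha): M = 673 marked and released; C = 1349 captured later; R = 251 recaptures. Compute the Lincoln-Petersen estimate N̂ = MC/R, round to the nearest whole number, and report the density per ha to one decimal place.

density ≈ 723.4 painted turtles per ha

N̂ = 673·1349/251 = 907877/251 ≈ 3617.0 → 3617
Density = N̂ / area = 3617 / 5 ≈ 723.40 → 723.4 per ha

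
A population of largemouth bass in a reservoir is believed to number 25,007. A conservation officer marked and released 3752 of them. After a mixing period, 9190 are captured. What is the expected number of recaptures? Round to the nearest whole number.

expected recaptures ≈ 1379

Expected recaptures E[R] = M·C / N.
E[R] = 3752 × 9190 / 25007 = 34480880 / 25007 ≈ 1378.8 → 1379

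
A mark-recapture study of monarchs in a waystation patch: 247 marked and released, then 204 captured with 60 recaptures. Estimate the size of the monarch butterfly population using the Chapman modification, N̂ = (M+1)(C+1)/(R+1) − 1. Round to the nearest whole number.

N ≈ 832

N̂ = (247+1)(204+1)/(60+1) − 1 = 248·205/61 − 1
= 50840/61 − 1 ≈ 833.4 − 1 ≈ 832.4 → 832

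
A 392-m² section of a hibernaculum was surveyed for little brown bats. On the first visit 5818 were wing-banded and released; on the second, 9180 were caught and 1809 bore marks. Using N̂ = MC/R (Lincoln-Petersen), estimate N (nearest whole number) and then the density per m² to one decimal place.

density ≈ 75.3 little brown bats per m²

N̂ = 5818·9180/1809 = 53409240/1809 ≈ 29524.2 → 29524
Density = N̂ / area = 29524 / 392 ≈ 75.32 → 75.3 per m²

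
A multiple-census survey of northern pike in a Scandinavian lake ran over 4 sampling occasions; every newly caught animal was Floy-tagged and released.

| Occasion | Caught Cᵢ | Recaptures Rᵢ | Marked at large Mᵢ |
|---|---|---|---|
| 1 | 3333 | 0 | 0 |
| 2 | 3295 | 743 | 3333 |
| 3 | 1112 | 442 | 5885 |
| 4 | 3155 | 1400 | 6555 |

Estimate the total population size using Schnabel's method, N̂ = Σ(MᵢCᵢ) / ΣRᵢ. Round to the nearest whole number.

Σ MᵢCᵢ = 0·3333 + 3333·3295 + 5885·1112 + 6555·3155 = 0 + 10982235 + 6544120 + 20681025 = 38207380
Σ Rᵢ = 0 + 743 + 442 + 1400 = 2585
N̂ = 38207380 / 2585 ≈ 14780.4 → 14780

N ≈ 14,780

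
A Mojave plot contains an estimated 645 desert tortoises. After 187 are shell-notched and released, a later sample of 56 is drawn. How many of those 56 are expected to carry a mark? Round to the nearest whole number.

expected recaptures ≈ 16

The marked fraction of the population is 187/645, so in a sample of 56 expect C·(M/N) marked.
E[R] = 187 × 56 / 645 = 10472 / 645 ≈ 16.2 → 16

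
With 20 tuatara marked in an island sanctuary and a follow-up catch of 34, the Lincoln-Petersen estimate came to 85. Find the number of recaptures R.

R = 8

From N = M·C/R: R = M·C / N = 20·34 / 85 = 680 / 85 = 8.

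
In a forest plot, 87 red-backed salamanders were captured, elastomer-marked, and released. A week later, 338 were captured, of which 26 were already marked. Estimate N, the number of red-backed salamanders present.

N = 1131

Lincoln-Petersen assumes M/N = R/C, so N = M·C / R.
N = (87 × 338) / 26 = 29406 / 26 = 1131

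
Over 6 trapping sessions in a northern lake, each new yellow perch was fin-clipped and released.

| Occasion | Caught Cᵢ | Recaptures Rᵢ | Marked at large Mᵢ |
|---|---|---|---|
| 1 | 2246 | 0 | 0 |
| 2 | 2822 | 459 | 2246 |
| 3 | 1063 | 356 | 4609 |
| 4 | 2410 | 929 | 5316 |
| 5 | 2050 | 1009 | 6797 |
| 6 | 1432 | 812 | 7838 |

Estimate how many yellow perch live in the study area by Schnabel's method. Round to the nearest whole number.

Σ MᵢCᵢ = 0·2246 + 2246·2822 + 4609·1063 + 5316·2410 + 6797·2050 + 7838·1432 = 0 + 6338212 + 4899367 + 12811560 + 13933850 + 11224016 = 49207005
Σ Rᵢ = 0 + 459 + 356 + 929 + 1009 + 812 = 3565
N̂ = 49207005 / 3565 ≈ 13802.8 → 13803

N ≈ 13,803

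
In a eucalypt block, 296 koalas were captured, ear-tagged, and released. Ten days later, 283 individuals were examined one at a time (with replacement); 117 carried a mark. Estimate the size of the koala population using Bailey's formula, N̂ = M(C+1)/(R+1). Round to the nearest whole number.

N̂ = 296·(283+1)/(117+1) = 296·284/118 = 84064/118 ≈ 712.4 → 712

N ≈ 712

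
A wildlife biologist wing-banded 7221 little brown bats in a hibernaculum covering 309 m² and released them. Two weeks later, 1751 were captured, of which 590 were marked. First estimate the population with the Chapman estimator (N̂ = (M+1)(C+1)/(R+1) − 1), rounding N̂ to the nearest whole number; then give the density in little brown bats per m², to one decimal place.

density ≈ 69.3 little brown bats per m²

N̂ = 7222·1752/591 − 1 = 12652944/591 − 1 ≈ 21408.4 → 21408
Density = N̂ / area = 21408 / 309 ≈ 69.28 → 69.3 per m²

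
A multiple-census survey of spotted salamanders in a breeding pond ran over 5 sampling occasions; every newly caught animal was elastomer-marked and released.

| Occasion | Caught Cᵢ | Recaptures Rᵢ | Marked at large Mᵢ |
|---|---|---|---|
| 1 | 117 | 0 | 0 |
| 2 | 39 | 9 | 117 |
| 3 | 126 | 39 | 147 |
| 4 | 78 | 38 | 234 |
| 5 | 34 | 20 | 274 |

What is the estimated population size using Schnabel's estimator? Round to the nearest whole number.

Σ MᵢCᵢ = 0·117 + 117·39 + 147·126 + 234·78 + 274·34 = 0 + 4563 + 18522 + 18252 + 9316 = 50653
Σ Rᵢ = 0 + 9 + 39 + 38 + 20 = 106
N̂ = 50653 / 106 ≈ 477.9 → 478

N ≈ 478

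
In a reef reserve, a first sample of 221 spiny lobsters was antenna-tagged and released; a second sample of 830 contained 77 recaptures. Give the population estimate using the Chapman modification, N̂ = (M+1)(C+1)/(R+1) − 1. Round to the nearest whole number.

N ≈ 2364

N̂ = (221+1)(830+1)/(77+1) − 1 = 222·831/78 − 1
= 184482/78 − 1 ≈ 2365.2 − 1 ≈ 2364.2 → 2364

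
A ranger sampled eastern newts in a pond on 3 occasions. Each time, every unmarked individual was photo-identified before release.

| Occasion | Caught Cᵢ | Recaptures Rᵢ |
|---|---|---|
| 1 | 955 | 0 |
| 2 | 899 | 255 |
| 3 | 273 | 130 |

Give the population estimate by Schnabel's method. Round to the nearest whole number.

N ≈ 3364

Marked at large before each occasion: Mᵢ = Σⱼ<ᵢ (Cⱼ − Rⱼ) → M1=0, M2=955, M3=1599
Σ MᵢCᵢ = 0·955 + 955·899 + 1599·273 = 0 + 858545 + 436527 = 1295072
Σ Rᵢ = 0 + 255 + 130 = 385
N̂ = 1295072 / 385 ≈ 3363.8 → 3364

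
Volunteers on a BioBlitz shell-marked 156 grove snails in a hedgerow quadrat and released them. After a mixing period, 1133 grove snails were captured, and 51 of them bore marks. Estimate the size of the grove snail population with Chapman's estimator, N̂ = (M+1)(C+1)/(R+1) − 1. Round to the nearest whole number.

N̂ = (156+1)(1133+1)/(51+1) − 1 = 157·1134/52 − 1
= 178038/52 − 1 ≈ 3423.8 − 1 ≈ 3422.8 → 3423

N ≈ 3423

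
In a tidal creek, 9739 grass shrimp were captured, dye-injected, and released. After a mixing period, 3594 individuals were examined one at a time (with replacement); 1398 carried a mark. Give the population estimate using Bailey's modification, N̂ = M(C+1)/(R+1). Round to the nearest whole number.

N̂ = 9739·(3594+1)/(1398+1) = 9739·3595/1399 = 35011705/1399 ≈ 25026.2 → 25026

N ≈ 25,026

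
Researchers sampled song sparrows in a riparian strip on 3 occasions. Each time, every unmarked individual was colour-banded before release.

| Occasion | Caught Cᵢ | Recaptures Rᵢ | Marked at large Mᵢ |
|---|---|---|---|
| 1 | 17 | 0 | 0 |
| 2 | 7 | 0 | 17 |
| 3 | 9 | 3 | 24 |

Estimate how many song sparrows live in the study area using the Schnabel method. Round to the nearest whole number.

N ≈ 112

Σ MᵢCᵢ = 0·17 + 17·7 + 24·9 = 0 + 119 + 216 = 335
Σ Rᵢ = 0 + 0 + 3 = 3
N̂ = 335 / 3 ≈ 111.7 → 112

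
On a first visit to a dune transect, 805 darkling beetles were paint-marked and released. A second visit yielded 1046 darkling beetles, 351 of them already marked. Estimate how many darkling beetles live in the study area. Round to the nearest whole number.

N ≈ 2399

If marked individuals mix randomly, R/C ≈ M/N, giving N ≈ M·C/R.
N = (805 × 1046) / 351 = 842030 / 351 ≈ 2398.9 → 2399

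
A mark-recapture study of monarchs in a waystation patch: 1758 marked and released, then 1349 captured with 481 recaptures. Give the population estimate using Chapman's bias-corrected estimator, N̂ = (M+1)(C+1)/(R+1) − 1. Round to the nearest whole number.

N̂ = (1758+1)(1349+1)/(481+1) − 1 = 1759·1350/482 − 1
= 2374650/482 − 1 ≈ 4926.7 − 1 ≈ 4925.7 → 4926

N ≈ 4926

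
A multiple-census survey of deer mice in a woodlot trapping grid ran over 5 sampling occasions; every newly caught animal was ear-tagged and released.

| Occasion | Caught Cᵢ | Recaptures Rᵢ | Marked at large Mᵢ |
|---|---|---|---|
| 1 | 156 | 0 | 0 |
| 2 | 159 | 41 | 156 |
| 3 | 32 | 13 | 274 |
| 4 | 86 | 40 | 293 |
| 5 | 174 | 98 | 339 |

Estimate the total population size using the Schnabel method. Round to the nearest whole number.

N ≈ 613

Σ MᵢCᵢ = 0·156 + 156·159 + 274·32 + 293·86 + 339·174 = 0 + 24804 + 8768 + 25198 + 58986 = 117756
Σ Rᵢ = 0 + 41 + 13 + 40 + 98 = 192
N̂ = 117756 / 192 ≈ 613.3 → 613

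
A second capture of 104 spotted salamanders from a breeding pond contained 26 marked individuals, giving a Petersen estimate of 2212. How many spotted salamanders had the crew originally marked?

From N = M·C/R: M = N·R / C = 2212·26 / 104 = 57512 / 104 = 553.

M = 553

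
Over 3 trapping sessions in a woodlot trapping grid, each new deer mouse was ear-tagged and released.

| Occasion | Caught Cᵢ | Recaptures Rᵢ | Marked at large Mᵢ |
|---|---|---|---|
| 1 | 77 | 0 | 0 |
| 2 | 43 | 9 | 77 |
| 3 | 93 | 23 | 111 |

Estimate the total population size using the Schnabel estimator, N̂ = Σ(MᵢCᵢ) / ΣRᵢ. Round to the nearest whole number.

Σ MᵢCᵢ = 0·77 + 77·43 + 111·93 = 0 + 3311 + 10323 = 13634
Σ Rᵢ = 0 + 9 + 23 = 32
N̂ = 13634 / 32 ≈ 426.1 → 426

N ≈ 426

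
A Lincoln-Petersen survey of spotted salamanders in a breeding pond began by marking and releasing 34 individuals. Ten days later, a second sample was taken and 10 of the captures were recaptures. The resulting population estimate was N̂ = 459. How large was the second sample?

From N = M·C/R: C = N·R / M = 459·10 / 34 = 4590 / 34 = 135.

C = 135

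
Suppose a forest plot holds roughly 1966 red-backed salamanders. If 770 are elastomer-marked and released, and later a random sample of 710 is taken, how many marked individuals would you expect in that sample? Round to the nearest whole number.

Expected recaptures E[R] = M·C / N.
E[R] = 770 × 710 / 1966 = 546700 / 1966 ≈ 278.1 → 278

expected recaptures ≈ 278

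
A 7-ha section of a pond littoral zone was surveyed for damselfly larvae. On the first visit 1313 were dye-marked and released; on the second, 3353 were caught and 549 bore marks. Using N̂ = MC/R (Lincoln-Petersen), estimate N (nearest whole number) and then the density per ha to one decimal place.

N̂ = 1313·3353/549 = 4402489/549 ≈ 8019.1 → 8019
Density = N̂ / area = 8019 / 7 ≈ 1145.57 → 1145.6 per ha

density ≈ 1145.6 damselfly larvae per ha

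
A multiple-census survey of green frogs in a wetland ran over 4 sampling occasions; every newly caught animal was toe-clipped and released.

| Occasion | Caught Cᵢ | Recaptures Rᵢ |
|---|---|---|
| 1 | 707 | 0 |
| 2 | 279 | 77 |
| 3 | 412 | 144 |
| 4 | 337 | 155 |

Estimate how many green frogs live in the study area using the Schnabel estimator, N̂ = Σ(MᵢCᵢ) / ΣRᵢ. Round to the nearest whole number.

N ≈ 2576

Marked at large before each occasion: Mᵢ = Σⱼ<ᵢ (Cⱼ − Rⱼ) → M1=0, M2=707, M3=909, M4=1177
Σ MᵢCᵢ = 0·707 + 707·279 + 909·412 + 1177·337 = 0 + 197253 + 374508 + 396649 = 968410
Σ Rᵢ = 0 + 77 + 144 + 155 = 376
N̂ = 968410 / 376 ≈ 2575.6 → 2576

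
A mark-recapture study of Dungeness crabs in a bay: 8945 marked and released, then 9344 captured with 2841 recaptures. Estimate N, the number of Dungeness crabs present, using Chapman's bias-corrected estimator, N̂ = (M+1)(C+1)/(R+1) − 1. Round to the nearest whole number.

N̂ = (8945+1)(9344+1)/(2841+1) − 1 = 8946·9345/2842 − 1
= 83600370/2842 − 1 ≈ 29416.0 − 1 ≈ 29415.0 → 29415

N ≈ 29,415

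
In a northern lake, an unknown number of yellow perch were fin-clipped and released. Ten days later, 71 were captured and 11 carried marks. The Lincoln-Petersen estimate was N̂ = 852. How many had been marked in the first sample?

M = 132

From N = M·C/R: M = N·R / C = 852·11 / 71 = 9372 / 71 = 132.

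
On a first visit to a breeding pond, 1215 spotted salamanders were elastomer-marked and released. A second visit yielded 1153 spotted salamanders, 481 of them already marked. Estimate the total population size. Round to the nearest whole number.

N = (1215 × 1153) / 481 = 1400895 / 481 ≈ 2912.46 → 2912

N ≈ 2912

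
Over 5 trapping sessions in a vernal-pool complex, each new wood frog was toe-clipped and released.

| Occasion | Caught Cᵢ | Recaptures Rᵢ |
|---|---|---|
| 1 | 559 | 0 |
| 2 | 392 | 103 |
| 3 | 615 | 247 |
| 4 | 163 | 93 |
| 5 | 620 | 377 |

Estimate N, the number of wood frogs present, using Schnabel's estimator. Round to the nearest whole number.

N ≈ 2117

Marked at large before each occasion: Mᵢ = Σⱼ<ᵢ (Cⱼ − Rⱼ) → M1=0, M2=559, M3=848, M4=1216, M5=1286
Σ MᵢCᵢ = 0·559 + 559·392 + 848·615 + 1216·163 + 1286·620 = 0 + 219128 + 521520 + 198208 + 797320 = 1736176
Σ Rᵢ = 0 + 103 + 247 + 93 + 377 = 820
N̂ = 1736176 / 820 ≈ 2117.3 → 2117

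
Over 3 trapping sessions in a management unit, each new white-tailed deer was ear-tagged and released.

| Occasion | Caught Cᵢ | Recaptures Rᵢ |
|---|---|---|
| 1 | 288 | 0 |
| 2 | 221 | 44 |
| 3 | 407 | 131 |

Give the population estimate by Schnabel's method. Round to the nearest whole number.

Marked at large before each occasion: Mᵢ = Σⱼ<ᵢ (Cⱼ − Rⱼ) → M1=0, M2=288, M3=465
Σ MᵢCᵢ = 0·288 + 288·221 + 465·407 = 0 + 63648 + 189255 = 252903
Σ Rᵢ = 0 + 44 + 131 = 175
N̂ = 252903 / 175 ≈ 1445.2 → 1445

N ≈ 1445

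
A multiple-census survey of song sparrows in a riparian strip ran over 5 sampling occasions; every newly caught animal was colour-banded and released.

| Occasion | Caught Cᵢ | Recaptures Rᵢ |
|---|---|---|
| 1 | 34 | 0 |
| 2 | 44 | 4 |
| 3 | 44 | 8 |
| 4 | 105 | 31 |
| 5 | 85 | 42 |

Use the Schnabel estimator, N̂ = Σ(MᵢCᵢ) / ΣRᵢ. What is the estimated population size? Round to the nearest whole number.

N ≈ 376

Marked at large before each occasion: Mᵢ = Σⱼ<ᵢ (Cⱼ − Rⱼ) → M1=0, M2=34, M3=74, M4=110, M5=184
Σ MᵢCᵢ = 0·34 + 34·44 + 74·44 + 110·105 + 184·85 = 0 + 1496 + 3256 + 11550 + 15640 = 31942
Σ Rᵢ = 0 + 4 + 8 + 31 + 42 = 85
N̂ = 31942 / 85 ≈ 375.8 → 376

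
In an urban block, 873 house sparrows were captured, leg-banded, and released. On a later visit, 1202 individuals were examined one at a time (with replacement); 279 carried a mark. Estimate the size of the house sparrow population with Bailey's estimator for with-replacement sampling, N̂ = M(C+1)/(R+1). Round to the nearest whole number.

N̂ = 873·(1202+1)/(279+1) = 873·1203/280 = 1050219/280 ≈ 3750.8 → 3751

N ≈ 3751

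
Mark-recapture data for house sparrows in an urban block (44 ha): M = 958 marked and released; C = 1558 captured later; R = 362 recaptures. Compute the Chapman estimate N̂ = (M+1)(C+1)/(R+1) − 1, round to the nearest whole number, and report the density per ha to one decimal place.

N̂ = 959·1559/363 − 1 = 1495081/363 − 1 ≈ 4117.7 → 4118
Density = N̂ / area = 4118 / 44 ≈ 93.59 → 93.6 per ha

density ≈ 93.6 house sparrows per ha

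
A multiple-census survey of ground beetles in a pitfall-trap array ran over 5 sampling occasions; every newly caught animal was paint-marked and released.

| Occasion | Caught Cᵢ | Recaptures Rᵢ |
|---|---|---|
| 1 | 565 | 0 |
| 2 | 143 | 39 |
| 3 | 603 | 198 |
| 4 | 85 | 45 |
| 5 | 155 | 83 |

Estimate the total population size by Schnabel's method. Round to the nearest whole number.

Marked at large before each occasion: Mᵢ = Σⱼ<ᵢ (Cⱼ − Rⱼ) → M1=0, M2=565, M3=669, M4=1074, M5=1114
Σ MᵢCᵢ = 0·565 + 565·143 + 669·603 + 1074·85 + 1114·155 = 0 + 80795 + 403407 + 91290 + 172670 = 748162
Σ Rᵢ = 0 + 39 + 198 + 45 + 83 = 365
N̂ = 748162 / 365 ≈ 2049.8 → 2050

N ≈ 2050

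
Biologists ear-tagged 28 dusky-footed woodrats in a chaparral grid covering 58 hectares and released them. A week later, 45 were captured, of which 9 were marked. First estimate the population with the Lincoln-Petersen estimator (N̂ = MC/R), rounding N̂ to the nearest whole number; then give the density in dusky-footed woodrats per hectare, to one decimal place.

density ≈ 2.4 dusky-footed woodrats per hectare

N̂ = 28·45/9 = 1260/9 = 140
Density = N̂ / area = 140 / 58 ≈ 2.41 → 2.4 per hectare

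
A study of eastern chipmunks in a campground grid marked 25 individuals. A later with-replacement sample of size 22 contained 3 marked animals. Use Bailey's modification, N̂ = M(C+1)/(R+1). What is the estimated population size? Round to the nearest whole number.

N ≈ 144

N̂ = 25·(22+1)/(3+1) = 25·23/4 = 575/4 ≈ 143.8 → 144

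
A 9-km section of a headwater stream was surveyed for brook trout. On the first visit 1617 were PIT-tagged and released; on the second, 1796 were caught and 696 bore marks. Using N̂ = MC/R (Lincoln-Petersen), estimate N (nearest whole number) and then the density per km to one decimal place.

N̂ = 1617·1796/696 = 2904132/696 ≈ 4172.6 → 4173
Density = N̂ / area = 4173 / 9 ≈ 463.67 → 463.7 per km

density ≈ 463.7 brook trout per km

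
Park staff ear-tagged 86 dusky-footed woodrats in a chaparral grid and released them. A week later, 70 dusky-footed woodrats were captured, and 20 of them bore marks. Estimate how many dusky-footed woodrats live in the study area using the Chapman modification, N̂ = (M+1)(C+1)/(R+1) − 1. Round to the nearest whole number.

N ≈ 293

N̂ = (86+1)(70+1)/(20+1) − 1 = 87·71/21 − 1
= 6177/21 − 1 ≈ 294.1 − 1 ≈ 293.1 → 293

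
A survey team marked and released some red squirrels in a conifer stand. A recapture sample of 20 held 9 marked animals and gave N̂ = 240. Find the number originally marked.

M = 108

From N = M·C/R: M = N·R / C = 240·9 / 20 = 2160 / 20 = 108.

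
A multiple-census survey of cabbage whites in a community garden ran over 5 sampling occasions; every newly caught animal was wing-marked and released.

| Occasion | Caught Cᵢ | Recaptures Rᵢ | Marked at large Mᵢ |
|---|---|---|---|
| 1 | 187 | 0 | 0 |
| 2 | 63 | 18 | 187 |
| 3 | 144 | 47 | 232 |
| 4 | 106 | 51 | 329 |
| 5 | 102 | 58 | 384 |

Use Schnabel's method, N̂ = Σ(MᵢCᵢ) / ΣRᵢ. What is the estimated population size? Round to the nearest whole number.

Σ MᵢCᵢ = 0·187 + 187·63 + 232·144 + 329·106 + 384·102 = 0 + 11781 + 33408 + 34874 + 39168 = 119231
Σ Rᵢ = 0 + 18 + 47 + 51 + 58 = 174
N̂ = 119231 / 174 ≈ 685.2 → 685

N ≈ 685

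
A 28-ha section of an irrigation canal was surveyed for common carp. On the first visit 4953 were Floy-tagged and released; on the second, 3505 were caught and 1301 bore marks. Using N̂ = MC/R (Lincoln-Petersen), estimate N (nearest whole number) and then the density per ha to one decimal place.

N̂ = 4953·3505/1301 = 17360265/1301 ≈ 13343.8 → 13344
Density = N̂ / area = 13344 / 28 ≈ 476.57 → 476.6 per ha

density ≈ 476.6 common carp per ha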